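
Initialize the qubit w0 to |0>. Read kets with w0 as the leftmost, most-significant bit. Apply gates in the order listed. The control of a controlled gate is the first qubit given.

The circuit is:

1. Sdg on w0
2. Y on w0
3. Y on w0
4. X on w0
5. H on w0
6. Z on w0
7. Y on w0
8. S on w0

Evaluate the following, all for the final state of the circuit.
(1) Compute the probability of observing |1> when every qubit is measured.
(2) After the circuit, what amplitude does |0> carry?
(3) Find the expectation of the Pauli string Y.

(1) Outcome |1> occurs with probability 1/2.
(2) The final state's coefficient on |0> equals -sqrt(2)*I/2.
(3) In the final state, Y has expectation -1.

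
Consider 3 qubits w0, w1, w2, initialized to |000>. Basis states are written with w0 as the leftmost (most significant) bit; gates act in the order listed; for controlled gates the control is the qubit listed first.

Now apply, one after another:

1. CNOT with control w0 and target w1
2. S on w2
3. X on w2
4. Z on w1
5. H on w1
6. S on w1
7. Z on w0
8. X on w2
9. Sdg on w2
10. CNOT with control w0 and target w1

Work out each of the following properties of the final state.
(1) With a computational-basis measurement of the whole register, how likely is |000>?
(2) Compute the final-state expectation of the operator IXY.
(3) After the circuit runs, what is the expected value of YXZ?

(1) The probability of measuring |000> is 1/2.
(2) The expectation value of IXY is 0.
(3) The expectation value of YXZ is 0.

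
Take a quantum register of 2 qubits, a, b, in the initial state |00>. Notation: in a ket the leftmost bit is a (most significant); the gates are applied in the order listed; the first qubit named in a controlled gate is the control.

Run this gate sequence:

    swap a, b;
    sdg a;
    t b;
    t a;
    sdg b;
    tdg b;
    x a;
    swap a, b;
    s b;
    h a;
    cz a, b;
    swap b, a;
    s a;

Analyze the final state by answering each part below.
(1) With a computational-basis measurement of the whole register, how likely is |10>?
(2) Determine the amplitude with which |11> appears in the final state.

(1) The probability of measuring |10> is 1/2.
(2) |11> carries amplitude sqrt(2)/2 in the final state.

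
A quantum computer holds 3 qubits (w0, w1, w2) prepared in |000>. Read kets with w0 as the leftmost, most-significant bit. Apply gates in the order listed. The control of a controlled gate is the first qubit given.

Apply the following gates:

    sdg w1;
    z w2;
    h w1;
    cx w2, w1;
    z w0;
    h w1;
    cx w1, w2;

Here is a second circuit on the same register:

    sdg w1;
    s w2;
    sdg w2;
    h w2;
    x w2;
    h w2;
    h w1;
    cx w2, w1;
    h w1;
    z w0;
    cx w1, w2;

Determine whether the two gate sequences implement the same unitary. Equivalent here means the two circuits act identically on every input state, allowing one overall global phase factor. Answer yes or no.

Yes, they are equivalent — the unitaries differ by at most a global phase.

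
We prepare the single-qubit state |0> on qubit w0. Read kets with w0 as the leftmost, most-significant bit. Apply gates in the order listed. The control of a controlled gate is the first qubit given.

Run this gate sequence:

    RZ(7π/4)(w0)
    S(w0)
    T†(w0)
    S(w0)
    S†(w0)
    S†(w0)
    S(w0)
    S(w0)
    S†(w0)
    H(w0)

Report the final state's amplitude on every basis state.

After the circuit, the state carries amplitude -sqrt(2)*exp(I*pi/8)/2 on |0>, -sqrt(2)*exp(I*pi/8)/2 on |1>.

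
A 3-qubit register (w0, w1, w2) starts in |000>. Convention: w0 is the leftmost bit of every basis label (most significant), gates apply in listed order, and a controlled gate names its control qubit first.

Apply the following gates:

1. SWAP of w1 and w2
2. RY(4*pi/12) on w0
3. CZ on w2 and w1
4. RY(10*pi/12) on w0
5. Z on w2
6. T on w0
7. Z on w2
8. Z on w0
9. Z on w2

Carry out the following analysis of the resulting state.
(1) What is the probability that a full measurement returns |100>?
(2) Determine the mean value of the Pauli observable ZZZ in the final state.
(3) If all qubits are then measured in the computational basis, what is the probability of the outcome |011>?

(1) Outcome |100> occurs with probability sqrt(3)/4 + 1/2.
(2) The expectation value of ZZZ is -sqrt(3)/2.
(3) A full measurement returns |011> with probability 0.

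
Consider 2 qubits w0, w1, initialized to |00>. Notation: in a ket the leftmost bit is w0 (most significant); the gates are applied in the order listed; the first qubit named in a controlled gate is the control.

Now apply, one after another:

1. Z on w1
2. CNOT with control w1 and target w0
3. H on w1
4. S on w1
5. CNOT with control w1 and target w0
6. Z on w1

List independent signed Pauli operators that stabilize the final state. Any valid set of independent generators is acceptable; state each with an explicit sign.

The final state is stabilized by the group generated by -XY, +ZZ; other independent generating sets are equally valid.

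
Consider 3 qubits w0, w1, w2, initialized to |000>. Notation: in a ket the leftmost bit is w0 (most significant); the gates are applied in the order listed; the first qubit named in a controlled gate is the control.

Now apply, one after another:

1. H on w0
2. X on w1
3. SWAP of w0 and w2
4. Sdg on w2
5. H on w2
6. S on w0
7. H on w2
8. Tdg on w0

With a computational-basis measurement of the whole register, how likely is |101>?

The probability of measuring |101> is 0.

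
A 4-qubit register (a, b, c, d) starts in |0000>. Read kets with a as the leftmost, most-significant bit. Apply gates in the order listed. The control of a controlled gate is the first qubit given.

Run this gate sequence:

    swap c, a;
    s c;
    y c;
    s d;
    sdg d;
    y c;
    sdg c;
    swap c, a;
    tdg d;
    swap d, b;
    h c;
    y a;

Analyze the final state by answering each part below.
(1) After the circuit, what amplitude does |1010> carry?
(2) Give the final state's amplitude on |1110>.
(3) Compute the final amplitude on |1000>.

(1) The amplitude on |1010> is sqrt(2)*I/2.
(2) |1110> carries amplitude 0 in the final state.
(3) |1000> carries amplitude sqrt(2)*I/2 in the final state.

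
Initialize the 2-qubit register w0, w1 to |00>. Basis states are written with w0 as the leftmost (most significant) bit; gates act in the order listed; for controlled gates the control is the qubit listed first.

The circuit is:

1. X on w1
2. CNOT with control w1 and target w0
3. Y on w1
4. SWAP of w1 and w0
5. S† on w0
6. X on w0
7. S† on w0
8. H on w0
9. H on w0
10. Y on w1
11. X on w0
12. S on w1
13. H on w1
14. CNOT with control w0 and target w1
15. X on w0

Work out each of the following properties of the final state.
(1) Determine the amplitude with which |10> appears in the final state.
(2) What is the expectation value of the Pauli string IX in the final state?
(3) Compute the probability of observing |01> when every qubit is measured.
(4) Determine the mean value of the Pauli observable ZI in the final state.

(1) The amplitude on |10> is sqrt(2)*I/2.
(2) In the final state, IX has expectation 1.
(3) Outcome |01> occurs with probability 0.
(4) In the final state, ZI has expectation -1.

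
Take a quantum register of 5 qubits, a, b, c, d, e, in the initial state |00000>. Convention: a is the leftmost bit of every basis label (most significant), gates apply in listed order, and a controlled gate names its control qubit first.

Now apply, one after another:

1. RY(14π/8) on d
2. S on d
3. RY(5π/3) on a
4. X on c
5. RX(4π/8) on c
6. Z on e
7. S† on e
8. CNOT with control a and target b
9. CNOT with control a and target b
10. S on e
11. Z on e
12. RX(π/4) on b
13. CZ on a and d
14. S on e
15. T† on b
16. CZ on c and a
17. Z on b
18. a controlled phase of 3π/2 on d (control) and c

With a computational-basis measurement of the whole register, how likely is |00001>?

Outcome |00001> occurs with probability 0. Key observation: steps 6-11 multiply out to the identity, so the circuit reduces to the remaining gates.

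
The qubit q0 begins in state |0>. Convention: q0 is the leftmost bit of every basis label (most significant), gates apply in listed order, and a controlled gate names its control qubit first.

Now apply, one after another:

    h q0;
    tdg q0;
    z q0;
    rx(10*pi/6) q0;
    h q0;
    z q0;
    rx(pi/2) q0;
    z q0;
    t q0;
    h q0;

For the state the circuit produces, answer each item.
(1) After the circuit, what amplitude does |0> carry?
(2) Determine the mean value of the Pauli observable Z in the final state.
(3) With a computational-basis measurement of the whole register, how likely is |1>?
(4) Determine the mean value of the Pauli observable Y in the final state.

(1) The amplitude on |0> is -sqrt(3)/4 - 1/4 - sqrt(3)*exp(I*pi/4)/4 - sqrt(3)*exp(3*I*pi/4)/4 + sqrt(2)*I/4.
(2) In the final state, Z has expectation 1/2 - sqrt(3)/4.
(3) The probability of measuring |1> is sqrt(3)/8 + 1/4.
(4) The observable Y averages to sqrt(3)/4 + 1/2.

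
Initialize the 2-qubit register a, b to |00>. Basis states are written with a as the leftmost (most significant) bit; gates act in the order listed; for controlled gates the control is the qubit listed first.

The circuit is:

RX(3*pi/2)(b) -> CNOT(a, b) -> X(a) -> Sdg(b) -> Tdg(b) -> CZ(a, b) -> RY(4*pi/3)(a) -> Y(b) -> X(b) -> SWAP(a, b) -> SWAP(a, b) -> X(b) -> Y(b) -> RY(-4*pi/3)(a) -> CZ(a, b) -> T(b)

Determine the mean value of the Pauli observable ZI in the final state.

In the final state, ZI has expectation -1. Key observation: gates 7-14 undo each other exactly, leaving only the rest of the circuit to track.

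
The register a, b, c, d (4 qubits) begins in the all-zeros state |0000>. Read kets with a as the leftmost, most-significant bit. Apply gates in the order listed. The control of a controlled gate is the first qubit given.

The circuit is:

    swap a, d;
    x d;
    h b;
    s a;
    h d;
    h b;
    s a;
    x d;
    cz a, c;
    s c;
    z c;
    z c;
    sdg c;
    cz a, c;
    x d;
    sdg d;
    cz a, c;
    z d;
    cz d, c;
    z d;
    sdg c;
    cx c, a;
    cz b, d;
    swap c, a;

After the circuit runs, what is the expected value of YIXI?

The observable YIXI averages to 0. Key observation: the block from step 8 through step 15 cancels to the identity and can be dropped.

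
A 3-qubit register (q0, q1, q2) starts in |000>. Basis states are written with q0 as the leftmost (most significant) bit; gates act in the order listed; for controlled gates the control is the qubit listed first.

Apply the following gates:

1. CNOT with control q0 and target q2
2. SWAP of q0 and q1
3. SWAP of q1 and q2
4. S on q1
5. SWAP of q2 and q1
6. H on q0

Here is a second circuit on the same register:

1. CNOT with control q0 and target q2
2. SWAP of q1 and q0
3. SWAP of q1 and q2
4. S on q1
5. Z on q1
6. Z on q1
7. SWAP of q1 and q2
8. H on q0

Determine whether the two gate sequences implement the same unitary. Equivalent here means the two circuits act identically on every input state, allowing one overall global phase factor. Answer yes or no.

Yes, they are equivalent — the unitaries differ by at most a global phase.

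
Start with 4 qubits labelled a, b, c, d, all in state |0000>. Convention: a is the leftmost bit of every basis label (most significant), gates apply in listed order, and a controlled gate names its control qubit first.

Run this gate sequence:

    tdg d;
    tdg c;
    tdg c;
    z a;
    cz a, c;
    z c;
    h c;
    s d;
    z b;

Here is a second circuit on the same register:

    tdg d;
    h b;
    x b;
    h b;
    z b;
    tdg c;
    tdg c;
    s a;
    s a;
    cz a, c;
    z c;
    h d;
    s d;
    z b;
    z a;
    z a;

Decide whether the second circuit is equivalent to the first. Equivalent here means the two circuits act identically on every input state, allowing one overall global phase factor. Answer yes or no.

No — the two circuits implement different unitaries, even allowing a global phase.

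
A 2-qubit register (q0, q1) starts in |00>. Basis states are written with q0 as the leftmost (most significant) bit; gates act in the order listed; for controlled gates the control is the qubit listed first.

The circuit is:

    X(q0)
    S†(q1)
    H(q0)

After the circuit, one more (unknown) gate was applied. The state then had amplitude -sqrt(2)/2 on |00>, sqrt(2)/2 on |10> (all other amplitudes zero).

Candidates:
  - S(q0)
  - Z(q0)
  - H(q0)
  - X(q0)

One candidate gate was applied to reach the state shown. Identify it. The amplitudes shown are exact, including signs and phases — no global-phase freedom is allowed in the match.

The unique candidate consistent with the amplitudes is X(q0).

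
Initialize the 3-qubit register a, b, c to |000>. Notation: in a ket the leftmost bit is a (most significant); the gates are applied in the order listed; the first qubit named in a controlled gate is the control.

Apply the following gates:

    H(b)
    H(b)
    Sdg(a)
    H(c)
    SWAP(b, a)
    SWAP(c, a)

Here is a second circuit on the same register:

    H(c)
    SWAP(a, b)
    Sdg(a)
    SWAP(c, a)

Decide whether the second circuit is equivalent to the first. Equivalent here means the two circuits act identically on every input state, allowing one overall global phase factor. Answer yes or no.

No — the two circuits implement different unitaries, even allowing a global phase.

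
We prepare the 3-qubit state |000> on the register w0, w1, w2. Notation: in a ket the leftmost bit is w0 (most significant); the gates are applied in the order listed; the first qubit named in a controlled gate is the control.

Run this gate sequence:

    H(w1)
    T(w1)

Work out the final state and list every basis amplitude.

The resulting statevector has amplitude sqrt(2)/2 on |000>, sqrt(2)*exp(I*pi/4)/2 on |010>, and 0 on every other basis state.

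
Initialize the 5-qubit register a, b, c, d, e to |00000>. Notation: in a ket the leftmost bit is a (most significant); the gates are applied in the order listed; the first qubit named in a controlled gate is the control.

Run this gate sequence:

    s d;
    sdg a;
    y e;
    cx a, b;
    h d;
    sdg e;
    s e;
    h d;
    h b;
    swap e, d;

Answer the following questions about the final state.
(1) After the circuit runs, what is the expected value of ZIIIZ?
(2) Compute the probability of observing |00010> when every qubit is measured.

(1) The expectation value of ZIIIZ is 1.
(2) A full measurement returns |00010> with probability 1/2.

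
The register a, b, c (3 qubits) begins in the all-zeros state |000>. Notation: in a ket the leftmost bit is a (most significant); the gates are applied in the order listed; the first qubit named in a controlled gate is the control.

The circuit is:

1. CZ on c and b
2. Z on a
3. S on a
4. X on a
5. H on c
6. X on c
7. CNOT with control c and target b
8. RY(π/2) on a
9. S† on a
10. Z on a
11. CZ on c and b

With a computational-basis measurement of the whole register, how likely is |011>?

A full measurement returns |011> with probability 1/4.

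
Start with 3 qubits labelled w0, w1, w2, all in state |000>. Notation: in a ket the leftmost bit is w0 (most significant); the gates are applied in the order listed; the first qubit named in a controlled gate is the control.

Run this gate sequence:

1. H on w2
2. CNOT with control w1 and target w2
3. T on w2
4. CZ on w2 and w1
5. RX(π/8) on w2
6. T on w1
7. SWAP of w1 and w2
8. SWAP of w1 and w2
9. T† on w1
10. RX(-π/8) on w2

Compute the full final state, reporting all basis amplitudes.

The resulting statevector has amplitude sqrt(2)/2 on |000>, sqrt(2)*exp(I*pi/4)/2 on |001>, and 0 on every other basis state. Key observation: steps 5-10 multiply out to the identity, so the circuit reduces to the remaining gates.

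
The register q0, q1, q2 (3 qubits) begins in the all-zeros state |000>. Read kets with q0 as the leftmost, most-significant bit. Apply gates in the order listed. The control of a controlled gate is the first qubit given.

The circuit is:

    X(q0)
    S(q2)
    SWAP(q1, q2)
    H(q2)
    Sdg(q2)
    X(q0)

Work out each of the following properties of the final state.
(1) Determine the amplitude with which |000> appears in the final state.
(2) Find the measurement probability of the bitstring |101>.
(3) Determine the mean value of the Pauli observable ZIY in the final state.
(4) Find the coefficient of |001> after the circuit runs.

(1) The amplitude on |000> is sqrt(2)/2.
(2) Outcome |101> occurs with probability 0.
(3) The observable ZIY averages to -1.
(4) The amplitude on |001> is -sqrt(2)*I/2.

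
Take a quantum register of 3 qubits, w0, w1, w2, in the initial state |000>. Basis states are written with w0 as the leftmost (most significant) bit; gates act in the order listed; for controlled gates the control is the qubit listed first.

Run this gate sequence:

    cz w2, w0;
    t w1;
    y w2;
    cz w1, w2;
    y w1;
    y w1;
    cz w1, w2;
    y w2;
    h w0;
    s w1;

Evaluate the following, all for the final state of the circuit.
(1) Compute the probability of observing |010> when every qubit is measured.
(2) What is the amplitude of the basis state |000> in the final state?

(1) The probability of measuring |010> is 0. Key observation: steps 3-8 multiply out to the identity, so the circuit reduces to the remaining gates.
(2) |000> carries amplitude sqrt(2)/2 in the final state.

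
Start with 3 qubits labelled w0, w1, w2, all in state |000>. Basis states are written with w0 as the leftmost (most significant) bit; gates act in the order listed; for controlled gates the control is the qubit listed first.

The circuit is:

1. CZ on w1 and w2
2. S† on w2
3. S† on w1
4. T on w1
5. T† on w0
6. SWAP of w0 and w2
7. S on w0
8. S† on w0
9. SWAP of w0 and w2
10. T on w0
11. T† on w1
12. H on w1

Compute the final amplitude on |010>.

The amplitude on |010> is sqrt(2)/2. Key observation: gates 4-11 undo each other exactly, leaving only the rest of the circuit to track.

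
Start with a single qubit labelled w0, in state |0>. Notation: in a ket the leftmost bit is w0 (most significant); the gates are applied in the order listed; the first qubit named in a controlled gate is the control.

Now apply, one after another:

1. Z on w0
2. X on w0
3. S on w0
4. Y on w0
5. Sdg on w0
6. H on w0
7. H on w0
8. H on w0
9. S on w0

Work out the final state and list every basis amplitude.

The resulting statevector has amplitude sqrt(2)/2 on |0>, sqrt(2)*I/2 on |1>.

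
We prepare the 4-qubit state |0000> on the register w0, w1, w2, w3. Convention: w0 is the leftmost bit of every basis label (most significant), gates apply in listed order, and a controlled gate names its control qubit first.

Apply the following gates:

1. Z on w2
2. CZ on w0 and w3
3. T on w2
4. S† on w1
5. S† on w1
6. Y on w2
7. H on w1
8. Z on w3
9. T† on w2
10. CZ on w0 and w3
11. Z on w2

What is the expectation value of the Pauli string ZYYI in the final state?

The expectation value of ZYYI is 0.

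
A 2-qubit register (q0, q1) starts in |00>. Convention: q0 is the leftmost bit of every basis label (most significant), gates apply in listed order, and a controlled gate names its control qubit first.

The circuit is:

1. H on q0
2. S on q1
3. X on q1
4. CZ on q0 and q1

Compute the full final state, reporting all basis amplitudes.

The resulting statevector has amplitude 0 on |00>, sqrt(2)/2 on |01>, 0 on |10>, -sqrt(2)/2 on |11>.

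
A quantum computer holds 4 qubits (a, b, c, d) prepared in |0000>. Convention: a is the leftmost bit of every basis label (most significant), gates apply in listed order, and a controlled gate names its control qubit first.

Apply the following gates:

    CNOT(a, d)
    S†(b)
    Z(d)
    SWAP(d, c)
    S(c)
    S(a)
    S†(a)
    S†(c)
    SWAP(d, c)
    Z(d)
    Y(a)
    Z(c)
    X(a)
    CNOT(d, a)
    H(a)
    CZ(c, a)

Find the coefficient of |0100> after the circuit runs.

The final state's coefficient on |0100> equals 0. Key observation: gates 3-10 undo each other exactly, leaving only the rest of the circuit to track.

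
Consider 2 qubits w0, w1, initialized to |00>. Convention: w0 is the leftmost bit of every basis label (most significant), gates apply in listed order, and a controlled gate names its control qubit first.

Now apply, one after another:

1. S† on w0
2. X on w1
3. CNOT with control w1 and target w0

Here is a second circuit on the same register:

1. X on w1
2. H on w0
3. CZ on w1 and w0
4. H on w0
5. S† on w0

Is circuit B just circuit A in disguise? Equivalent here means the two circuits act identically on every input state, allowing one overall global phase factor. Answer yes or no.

No, they are not equivalent — no single phase factor reconciles the two unitaries.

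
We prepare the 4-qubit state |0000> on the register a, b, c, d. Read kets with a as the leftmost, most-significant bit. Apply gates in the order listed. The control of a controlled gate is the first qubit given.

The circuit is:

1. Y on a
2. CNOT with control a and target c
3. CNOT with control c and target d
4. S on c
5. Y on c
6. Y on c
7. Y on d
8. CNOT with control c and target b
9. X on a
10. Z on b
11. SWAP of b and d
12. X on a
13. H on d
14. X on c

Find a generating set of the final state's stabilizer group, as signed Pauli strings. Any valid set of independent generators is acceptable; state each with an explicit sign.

The final state is stabilized by the group generated by -IIIX, -ZIII, +IZII, +IIZI; other independent generating sets are equally valid.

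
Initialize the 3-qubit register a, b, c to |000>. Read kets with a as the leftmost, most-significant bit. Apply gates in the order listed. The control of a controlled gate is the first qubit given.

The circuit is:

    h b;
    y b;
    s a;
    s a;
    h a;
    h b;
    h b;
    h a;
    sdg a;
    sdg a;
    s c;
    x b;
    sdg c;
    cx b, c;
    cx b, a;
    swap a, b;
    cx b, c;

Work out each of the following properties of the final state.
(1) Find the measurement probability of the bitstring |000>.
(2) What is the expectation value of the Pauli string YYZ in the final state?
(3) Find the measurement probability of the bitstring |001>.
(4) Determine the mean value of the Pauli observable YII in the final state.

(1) The probability of measuring |000> is 1/2.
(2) In the final state, YYZ has expectation 1.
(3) The probability of measuring |001> is 0.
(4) The observable YII averages to 0.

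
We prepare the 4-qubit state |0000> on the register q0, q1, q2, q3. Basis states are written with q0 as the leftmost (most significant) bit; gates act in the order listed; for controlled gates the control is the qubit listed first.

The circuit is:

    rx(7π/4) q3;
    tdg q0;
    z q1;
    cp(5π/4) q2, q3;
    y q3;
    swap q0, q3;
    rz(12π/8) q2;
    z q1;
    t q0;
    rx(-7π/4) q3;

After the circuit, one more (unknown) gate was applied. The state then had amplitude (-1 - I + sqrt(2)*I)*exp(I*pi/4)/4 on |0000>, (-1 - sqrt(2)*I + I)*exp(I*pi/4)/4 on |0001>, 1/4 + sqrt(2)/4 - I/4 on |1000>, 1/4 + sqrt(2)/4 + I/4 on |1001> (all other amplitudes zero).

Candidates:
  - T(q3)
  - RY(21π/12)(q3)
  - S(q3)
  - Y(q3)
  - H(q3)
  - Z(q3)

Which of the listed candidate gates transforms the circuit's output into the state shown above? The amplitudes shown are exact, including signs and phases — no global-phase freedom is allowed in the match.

The applied gate was H(q3).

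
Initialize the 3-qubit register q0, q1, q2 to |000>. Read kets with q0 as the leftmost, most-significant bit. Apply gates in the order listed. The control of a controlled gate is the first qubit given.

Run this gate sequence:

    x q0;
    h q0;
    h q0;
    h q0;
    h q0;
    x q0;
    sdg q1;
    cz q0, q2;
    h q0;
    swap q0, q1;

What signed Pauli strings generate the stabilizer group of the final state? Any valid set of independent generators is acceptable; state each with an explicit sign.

The stabilizer group can be generated by +IXI, +ZII, +IIZ, among other valid generating sets. Key observation: steps 1-6 multiply out to the identity, so the circuit reduces to the remaining gates.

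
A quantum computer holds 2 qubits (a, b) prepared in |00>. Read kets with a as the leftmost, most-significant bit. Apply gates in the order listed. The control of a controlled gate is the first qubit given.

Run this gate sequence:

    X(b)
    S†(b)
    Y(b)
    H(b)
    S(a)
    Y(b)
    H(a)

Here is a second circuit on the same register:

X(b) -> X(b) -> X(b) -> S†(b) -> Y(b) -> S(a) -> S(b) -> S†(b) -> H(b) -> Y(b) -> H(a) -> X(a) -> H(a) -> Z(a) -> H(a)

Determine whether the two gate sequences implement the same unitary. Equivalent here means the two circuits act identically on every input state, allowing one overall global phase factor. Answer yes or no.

Yes, they are equivalent — the unitaries differ by at most a global phase.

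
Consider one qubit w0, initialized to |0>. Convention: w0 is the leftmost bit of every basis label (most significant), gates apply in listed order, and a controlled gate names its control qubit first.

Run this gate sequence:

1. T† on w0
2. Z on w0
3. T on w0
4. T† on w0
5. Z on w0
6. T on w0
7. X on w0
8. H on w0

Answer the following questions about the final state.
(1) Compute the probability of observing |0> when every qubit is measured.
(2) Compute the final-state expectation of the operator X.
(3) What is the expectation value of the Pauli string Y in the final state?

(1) A full measurement returns |0> with probability 1/2.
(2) In the final state, X has expectation -1.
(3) The expectation value of Y is 0.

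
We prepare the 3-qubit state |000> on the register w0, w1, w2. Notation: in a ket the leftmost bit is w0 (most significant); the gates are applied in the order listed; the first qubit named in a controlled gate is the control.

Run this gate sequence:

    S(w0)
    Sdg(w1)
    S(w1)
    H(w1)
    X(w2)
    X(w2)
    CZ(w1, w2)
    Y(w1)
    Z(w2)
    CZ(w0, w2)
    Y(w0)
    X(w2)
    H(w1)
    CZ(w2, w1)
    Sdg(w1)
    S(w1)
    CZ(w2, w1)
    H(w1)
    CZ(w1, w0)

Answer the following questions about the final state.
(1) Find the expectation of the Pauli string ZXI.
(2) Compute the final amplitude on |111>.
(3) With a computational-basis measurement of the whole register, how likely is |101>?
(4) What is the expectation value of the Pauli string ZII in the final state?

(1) The expectation value of ZXI is -1. Key observation: steps 13-18 multiply out to the identity, so the circuit reduces to the remaining gates.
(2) The final state's coefficient on |111> equals sqrt(2)/2.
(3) Outcome |101> occurs with probability 1/2.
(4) The observable ZII averages to -1.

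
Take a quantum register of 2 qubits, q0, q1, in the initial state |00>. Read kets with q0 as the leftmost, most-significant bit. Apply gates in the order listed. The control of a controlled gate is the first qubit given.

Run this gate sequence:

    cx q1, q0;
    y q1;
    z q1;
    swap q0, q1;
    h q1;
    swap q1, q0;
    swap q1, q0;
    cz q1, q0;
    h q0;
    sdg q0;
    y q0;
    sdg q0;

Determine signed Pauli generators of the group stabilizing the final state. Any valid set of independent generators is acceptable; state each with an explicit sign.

One valid set of independent stabilizer generators is +XI, -IX (any independent generating set of the same group is equally correct).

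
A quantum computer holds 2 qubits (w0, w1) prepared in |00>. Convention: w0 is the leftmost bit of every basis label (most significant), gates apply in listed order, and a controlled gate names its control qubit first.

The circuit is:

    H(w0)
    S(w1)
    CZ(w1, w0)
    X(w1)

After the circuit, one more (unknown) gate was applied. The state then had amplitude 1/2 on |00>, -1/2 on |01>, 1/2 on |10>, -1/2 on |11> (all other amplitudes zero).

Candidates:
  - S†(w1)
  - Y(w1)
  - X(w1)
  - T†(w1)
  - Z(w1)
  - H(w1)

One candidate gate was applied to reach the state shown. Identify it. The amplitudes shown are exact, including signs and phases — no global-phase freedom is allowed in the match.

The applied gate was H(w1).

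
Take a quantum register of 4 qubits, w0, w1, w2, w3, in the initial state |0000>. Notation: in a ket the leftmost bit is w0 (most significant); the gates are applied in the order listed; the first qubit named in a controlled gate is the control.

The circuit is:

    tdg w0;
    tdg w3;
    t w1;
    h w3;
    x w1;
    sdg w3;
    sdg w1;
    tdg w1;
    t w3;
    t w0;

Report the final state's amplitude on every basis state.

The final amplitudes are -sqrt(2)*exp(I*pi/4)/2 on |0100>, -sqrt(2)/2 on |0101>, and 0 on every other basis state.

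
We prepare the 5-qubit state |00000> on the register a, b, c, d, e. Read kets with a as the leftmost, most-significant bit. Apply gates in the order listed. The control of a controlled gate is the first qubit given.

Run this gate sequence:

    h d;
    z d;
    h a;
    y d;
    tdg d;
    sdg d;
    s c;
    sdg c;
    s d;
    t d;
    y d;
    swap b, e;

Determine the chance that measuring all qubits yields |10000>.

Outcome |10000> occurs with probability 1/4. Key observation: steps 4-11 multiply out to the identity, so the circuit reduces to the remaining gates.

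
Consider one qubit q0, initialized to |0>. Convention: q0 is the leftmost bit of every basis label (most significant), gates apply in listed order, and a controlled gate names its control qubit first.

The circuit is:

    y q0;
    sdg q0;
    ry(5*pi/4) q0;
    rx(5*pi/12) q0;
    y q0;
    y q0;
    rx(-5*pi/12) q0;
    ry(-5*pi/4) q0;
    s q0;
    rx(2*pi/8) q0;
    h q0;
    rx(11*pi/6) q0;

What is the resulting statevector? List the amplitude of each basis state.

The final amplitudes are -sqrt(3*sqrt(2) + 6)/8 - sqrt(6 - 3*sqrt(2))/8 - sqrt(2 - sqrt(2))/8 + sqrt(sqrt(2) + 2)/8 - I*sqrt(3*sqrt(2) + 6)/8 - I*sqrt(sqrt(2) + 2)/8 - I*sqrt(6 - 3*sqrt(2))/8 + I*sqrt(2 - sqrt(2))/8 on |0>, -sqrt(sqrt(2) + 2)/8 - sqrt(6 - 3*sqrt(2))/8 - sqrt(2 - sqrt(2))/8 + sqrt(3*sqrt(2) + 6)/8 - I*sqrt(6 - 3*sqrt(2))/8 + I*sqrt(2 - sqrt(2))/8 + I*sqrt(sqrt(2) + 2)/8 + I*sqrt(3*sqrt(2) + 6)/8 on |1>. Key observation: steps 2-9 multiply out to the identity, so the circuit reduces to the remaining gates.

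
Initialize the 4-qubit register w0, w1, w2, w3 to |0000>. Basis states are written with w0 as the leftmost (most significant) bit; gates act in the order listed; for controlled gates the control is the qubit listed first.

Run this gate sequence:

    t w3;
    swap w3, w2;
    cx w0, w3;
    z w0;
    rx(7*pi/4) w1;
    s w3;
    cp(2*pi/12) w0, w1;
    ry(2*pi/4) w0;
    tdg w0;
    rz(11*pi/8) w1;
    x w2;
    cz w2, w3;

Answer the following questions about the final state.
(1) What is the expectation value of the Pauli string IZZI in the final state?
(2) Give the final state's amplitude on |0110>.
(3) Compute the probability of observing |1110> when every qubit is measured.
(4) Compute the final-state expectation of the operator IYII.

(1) The observable IZZI averages to -sqrt(2)/2.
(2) The amplitude on |0110> is sqrt(4 - 2*sqrt(2))*exp(3*I*pi/16)/4.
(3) Outcome |1110> occurs with probability 1/4 - sqrt(2)/8.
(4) The expectation value of IYII is sqrt(2)*(-1 + exp(I*pi/4))*exp(3*I*pi/8)/4.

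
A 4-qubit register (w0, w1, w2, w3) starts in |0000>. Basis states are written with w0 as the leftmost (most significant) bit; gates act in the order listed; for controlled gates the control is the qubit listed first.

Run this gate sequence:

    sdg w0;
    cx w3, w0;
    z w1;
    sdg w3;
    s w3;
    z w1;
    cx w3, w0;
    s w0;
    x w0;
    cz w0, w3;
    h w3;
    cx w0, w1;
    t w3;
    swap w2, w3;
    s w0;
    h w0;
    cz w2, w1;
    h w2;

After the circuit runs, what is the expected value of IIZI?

The observable IIZI averages to -sqrt(2)/2. Key observation: steps 1-8 multiply out to the identity, so the circuit reduces to the remaining gates.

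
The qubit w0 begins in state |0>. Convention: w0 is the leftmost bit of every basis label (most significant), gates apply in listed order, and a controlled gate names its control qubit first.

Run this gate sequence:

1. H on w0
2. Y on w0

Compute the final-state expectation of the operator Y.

The expectation value of Y is 0.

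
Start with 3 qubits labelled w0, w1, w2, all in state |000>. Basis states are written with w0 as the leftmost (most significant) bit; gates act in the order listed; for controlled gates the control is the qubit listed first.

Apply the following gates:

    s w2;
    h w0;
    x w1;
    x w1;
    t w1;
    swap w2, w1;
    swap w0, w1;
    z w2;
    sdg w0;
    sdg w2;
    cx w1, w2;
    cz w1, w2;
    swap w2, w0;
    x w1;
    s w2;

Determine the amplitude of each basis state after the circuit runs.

After the circuit, the state carries amplitude sqrt(2)/2 on |010>, -sqrt(2)/2 on |100>, and 0 on every other basis state.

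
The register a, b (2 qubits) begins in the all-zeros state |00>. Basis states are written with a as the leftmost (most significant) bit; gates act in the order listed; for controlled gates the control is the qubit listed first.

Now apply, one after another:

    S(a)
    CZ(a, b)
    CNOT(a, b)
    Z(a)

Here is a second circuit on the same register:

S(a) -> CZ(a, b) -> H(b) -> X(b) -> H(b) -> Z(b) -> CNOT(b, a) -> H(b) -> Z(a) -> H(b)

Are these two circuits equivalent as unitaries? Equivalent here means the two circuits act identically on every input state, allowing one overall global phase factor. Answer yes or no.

No, they are not equivalent — no single phase factor reconciles the two unitaries.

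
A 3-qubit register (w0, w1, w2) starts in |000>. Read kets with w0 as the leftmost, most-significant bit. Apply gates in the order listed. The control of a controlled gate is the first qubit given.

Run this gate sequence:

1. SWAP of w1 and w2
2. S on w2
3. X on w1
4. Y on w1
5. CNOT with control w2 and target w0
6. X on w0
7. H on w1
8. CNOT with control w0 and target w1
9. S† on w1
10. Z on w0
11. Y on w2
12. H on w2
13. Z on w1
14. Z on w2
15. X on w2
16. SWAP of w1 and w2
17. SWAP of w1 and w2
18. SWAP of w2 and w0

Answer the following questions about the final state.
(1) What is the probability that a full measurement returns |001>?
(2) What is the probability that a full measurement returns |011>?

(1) Outcome |001> occurs with probability 1/4.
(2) The probability of measuring |011> is 1/4.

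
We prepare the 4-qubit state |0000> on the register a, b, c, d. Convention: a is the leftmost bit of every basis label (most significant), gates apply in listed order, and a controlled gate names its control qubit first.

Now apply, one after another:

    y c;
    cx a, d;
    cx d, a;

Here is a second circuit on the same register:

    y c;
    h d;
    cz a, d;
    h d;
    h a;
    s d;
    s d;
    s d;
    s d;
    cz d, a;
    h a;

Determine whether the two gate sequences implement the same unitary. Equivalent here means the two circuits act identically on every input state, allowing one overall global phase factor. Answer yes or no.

Yes: on every input state the two circuits agree up to one overall phase factor.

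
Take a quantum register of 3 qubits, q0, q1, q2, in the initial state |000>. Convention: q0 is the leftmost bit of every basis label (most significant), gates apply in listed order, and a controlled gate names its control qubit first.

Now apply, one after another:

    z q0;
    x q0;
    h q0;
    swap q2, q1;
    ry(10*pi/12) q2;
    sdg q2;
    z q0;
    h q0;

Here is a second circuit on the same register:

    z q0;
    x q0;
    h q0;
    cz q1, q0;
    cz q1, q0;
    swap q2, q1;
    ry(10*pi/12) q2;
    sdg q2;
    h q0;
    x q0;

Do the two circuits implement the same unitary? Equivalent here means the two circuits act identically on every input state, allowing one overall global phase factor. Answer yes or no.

Yes: on every input state the two circuits agree up to one overall phase factor.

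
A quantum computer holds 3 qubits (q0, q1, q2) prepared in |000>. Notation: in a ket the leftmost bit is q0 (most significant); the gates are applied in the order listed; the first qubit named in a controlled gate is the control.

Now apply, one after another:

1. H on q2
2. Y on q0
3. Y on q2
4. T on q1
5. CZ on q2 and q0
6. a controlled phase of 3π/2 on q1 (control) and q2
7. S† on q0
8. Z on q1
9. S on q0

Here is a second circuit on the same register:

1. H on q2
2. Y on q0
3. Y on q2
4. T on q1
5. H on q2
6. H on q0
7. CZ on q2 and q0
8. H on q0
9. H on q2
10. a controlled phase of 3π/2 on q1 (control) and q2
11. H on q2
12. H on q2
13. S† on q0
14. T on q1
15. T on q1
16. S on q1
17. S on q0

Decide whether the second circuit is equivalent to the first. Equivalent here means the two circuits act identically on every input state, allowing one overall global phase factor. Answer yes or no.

No: there is an input state on which the two circuits produce genuinely different outputs (not merely differing by a phase).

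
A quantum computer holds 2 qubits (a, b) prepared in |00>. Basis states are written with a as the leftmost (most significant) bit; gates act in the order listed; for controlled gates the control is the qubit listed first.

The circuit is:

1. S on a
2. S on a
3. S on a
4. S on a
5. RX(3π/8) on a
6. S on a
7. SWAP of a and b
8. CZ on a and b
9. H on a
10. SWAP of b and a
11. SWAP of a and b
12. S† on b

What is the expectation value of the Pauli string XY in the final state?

In the final state, XY has expectation -sqrt(sqrt(2) + 2)/2. Key observation: steps 1-4 multiply out to the identity, so the circuit reduces to the remaining gates.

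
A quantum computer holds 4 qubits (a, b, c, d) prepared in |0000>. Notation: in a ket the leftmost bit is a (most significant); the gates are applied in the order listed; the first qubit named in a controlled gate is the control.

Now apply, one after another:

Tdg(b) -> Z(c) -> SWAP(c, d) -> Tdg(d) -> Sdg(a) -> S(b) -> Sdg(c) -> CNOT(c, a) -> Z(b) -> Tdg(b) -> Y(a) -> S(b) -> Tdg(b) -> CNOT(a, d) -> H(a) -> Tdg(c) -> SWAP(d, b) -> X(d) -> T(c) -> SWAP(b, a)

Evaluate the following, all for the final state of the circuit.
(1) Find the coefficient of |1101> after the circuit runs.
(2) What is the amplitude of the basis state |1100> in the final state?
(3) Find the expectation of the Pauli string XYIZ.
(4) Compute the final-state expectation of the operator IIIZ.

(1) |1101> carries amplitude -sqrt(2)*I/2 in the final state.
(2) The final state's coefficient on |1100> equals 0.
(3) In the final state, XYIZ has expectation 0.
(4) The observable IIIZ averages to -1.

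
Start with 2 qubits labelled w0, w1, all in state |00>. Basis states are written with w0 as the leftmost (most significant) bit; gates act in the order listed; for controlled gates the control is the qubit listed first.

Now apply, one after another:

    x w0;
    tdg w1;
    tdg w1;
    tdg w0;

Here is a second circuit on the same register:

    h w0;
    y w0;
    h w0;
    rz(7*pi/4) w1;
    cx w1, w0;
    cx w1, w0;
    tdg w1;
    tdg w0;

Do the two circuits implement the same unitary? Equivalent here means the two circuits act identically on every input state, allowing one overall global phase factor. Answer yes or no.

No, they are not equivalent — no single phase factor reconciles the two unitaries.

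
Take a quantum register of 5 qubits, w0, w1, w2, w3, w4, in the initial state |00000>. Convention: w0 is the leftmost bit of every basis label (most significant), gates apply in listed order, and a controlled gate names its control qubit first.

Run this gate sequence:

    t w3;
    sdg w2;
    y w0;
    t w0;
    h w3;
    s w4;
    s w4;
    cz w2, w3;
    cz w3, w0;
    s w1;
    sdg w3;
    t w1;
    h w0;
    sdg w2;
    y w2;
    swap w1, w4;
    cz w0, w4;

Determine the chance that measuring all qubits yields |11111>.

A full measurement returns |11111> with probability 0.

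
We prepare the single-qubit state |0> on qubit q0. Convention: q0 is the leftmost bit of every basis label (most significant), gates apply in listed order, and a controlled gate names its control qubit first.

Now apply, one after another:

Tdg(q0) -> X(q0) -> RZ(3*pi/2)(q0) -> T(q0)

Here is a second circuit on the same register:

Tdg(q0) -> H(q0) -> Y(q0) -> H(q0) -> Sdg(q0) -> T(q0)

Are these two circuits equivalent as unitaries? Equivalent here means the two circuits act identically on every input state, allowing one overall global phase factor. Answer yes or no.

No: there is an input state on which the two circuits produce genuinely different outputs (not merely differing by a phase).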